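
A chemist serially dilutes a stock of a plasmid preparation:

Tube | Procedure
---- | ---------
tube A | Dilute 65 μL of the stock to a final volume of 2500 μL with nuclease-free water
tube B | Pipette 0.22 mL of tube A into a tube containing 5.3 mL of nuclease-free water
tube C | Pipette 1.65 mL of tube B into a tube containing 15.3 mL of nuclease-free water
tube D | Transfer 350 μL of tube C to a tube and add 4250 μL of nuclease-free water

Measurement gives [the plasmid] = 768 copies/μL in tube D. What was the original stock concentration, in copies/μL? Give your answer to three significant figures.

1.00 × 10^8 copies/μL

Step 1: 65 μL brought to 2500 μL → factor 2500/65 = 38.462
Step 2: 0.22 mL + 5.3 mL = 5.52 mL total → factor 5.52/0.22 = 25.091
Step 3: 1.65 mL + 15.3 mL = 16.95 mL total → factor 16.95/1.65 = 10.273
Step 4: 350 μL + 4250 μL = 4600 μL total → factor 4600/350 = 13.143
Overall dilution factor = 38.462 × 25.091 × 10.273 × 13.143 = 1.3029 × 10^5
Stock = 768 copies/μL × 1.3029 × 10^5 = 1.00 × 10^8 copies/μL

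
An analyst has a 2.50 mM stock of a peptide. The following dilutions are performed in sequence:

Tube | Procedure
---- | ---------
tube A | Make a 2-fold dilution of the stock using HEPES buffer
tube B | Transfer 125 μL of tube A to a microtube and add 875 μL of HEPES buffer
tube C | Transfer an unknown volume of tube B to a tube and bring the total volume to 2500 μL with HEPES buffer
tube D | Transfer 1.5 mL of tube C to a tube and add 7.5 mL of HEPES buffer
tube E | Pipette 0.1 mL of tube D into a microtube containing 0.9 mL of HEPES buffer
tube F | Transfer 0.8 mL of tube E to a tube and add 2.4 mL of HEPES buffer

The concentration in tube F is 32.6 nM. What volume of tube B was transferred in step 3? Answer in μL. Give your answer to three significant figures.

Step 1: 2-fold → factor 2
Step 2: 125 μL + 875 μL = 1000 μL total → factor 1000/125 = 8
Step 3: v brought to 2500 μL → factor = 2500 μL/v
Step 4: 1.5 mL + 7.5 mL = 9 mL total → factor 9/1.5 = 6
Step 5: 0.1 mL + 0.9 mL = 1 mL total → factor 1/0.1 = 10
Step 6: 0.8 mL + 2.4 mL = 3.2 mL total → factor 3.2/0.8 = 4
Product of known-step factors = 3840
Overall factor = 2.50 mM / (32.6 nM) = 76687
Step-3 factor = 76687 / 3840 = 19.971
v = 2500 μL / 19.971 = 125 μL

125 μL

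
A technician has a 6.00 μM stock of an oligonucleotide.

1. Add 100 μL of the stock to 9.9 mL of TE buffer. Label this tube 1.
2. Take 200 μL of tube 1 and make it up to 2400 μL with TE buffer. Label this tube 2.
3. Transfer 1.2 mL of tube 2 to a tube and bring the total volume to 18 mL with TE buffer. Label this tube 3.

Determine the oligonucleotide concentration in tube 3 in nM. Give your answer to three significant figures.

Step 1: 100 μL + 9.9 mL = 10000 μL total → factor 10000/100 = 100
Step 2: 200 μL brought to 2400 μL → factor 2400/200 = 12
Step 3: 1.2 mL brought to 18 mL → factor 18/1.2 = 15
Overall dilution factor = 100 × 12 × 15 = 18000
Final = 6.00 μM / 18000 = 0.0003333 μM = 0.333 nM

0.333 nM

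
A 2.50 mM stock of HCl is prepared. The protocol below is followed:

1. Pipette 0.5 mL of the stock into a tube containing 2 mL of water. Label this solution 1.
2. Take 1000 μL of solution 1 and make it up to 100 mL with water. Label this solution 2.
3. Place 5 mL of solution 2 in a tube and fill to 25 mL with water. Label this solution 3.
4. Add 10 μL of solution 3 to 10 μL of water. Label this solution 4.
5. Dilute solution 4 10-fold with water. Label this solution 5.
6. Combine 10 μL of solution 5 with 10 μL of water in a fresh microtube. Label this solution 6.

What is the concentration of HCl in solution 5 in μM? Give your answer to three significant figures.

Step 1: 0.5 mL + 2 mL = 2.5 mL total → factor 2.5/0.5 = 5
Step 2: 1000 μL brought to 100 mL → factor 1 × 10^5/1000 = 100
Step 3: 5 mL brought to 25 mL → factor 25/5 = 5
Step 4: 10 μL + 10 μL = 20 μL total → factor 20/10 = 2
Step 5: 10-fold → factor 10
Dilution factor through solution 5 = 5 × 100 × 5 × 2 × 10 = 50000
[solution 5] = 2.50 mM / 50000 = 5.000 × 10^-5 mM = 0.0500 μM

0.0500 μM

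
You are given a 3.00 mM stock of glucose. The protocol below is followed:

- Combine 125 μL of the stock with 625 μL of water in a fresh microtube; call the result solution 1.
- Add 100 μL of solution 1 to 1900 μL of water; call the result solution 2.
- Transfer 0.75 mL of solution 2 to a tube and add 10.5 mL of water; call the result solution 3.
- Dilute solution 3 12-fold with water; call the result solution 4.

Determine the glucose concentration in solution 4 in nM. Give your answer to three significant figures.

Step 1: 125 μL + 625 μL = 750 μL total → factor 750/125 = 6
Step 2: 100 μL + 1900 μL = 2000 μL total → factor 2000/100 = 20
Step 3: 0.75 mL + 10.5 mL = 11.25 mL total → factor 11.25/0.75 = 15
Step 4: 12-fold → factor 12
Overall dilution factor = 6 × 20 × 15 × 12 = 21600
Final = 3.00 mM / 21600 = 0.0001389 mM = 139 nM

139 nM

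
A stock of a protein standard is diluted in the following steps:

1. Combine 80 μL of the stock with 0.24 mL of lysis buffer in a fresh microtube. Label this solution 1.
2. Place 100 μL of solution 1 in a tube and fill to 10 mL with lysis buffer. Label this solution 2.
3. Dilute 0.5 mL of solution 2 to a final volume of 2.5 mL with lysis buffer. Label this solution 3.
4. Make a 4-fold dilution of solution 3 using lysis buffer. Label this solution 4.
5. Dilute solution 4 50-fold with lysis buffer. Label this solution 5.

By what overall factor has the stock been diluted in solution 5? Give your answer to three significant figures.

Step 1: 80 μL + 0.24 mL = 320 μL total → factor 320/80 = 4
Step 2: 100 μL brought to 10 mL → factor 10000/100 = 100
Step 3: 0.5 mL brought to 2.5 mL → factor 2.5/0.5 = 5
Step 4: 4-fold → factor 4
Step 5: 50-fold → factor 50
Overall dilution factor = 4 × 100 × 5 × 4 × 50 = 4 × 10^5

4.00 × 10^5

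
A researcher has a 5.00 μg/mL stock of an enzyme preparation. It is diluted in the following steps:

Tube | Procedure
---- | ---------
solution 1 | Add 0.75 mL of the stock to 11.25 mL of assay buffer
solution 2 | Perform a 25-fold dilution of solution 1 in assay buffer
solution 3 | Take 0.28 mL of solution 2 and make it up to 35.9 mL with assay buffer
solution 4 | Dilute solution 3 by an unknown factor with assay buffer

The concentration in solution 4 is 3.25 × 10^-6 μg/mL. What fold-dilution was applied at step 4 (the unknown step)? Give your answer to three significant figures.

Step 1: 0.75 mL + 11.25 mL = 12 mL total → factor 12/0.75 = 16
Step 2: 25-fold → factor 25
Step 3: 0.28 mL brought to 35.9 mL → factor 35.9/0.28 = 128.21
Step 4: unknown factor x
Product of known-step factors = 51286
Overall factor = 5.00 μg/mL / (3.25 × 10^-6 μg/mL) = 1.5385 × 10^6
x = 1.5385 × 10^6 / 51286 = 30.0

30.0-fold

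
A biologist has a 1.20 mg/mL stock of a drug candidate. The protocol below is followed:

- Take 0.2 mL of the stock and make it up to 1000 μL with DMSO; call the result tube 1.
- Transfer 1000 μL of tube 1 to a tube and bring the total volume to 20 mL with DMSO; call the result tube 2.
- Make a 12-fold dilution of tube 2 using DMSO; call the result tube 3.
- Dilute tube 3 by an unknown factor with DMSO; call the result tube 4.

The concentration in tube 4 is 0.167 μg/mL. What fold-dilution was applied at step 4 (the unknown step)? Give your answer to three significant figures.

5.99-fold

Step 1: 0.2 mL brought to 1000 μL → factor 1/0.2 = 5
Step 2: 1000 μL brought to 20 mL → factor 20000/1000 = 20
Step 3: 12-fold → factor 12
Step 4: unknown factor x
Product of known-step factors = 1200
Overall factor = 1.20 mg/mL / (0.167 μg/mL) = 7185.6
x = 7185.6 / 1200 = 5.99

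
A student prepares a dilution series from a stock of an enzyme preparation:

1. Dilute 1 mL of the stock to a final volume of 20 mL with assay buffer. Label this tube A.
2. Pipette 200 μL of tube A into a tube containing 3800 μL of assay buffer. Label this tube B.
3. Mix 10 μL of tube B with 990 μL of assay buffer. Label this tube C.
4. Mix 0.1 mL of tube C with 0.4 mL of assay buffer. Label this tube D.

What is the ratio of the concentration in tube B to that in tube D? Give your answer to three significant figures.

500

Step 1: 1 mL brought to 20 mL → factor 20/1 = 20
Step 2: 200 μL + 3800 μL = 4000 μL total → factor 4000/200 = 20
Step 3: 10 μL + 990 μL = 1000 μL total → factor 1000/10 = 100
Step 4: 0.1 mL + 0.4 mL = 0.5 mL total → factor 0.5/0.1 = 5
Dilution factor to tube B = 400; to tube D = 2 × 10^5
[tube B]/[tube D] = (factor to tube D)/(factor to tube B) = 2 × 10^5/400 = 500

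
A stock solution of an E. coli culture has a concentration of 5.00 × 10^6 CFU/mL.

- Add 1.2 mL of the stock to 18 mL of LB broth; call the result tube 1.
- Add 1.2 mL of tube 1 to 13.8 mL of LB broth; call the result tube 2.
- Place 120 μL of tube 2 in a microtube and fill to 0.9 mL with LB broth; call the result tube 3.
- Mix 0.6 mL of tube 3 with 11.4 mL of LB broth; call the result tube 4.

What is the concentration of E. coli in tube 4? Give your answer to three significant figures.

Step 1: 1.2 mL + 18 mL = 19.2 mL total → factor 19.2/1.2 = 16
Step 2: 1.2 mL + 13.8 mL = 15 mL total → factor 15/1.2 = 12.5
Step 3: 120 μL brought to 0.9 mL → factor 900/120 = 7.5
Step 4: 0.6 mL + 11.4 mL = 12 mL total → factor 12/0.6 = 20
Overall dilution factor = 16 × 12.5 × 7.5 × 20 = 30000
Final = 5.00 × 10^6 CFU/mL / 30000 = 167 CFU/mL

167 CFU/mL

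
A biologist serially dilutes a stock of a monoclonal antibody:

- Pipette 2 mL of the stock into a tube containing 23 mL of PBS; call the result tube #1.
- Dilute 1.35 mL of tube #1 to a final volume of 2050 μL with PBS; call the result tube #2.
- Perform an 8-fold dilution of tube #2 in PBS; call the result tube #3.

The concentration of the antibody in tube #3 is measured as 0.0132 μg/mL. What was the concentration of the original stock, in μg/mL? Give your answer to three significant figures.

Step 1: 2 mL + 23 mL = 25 mL total → factor 25/2 = 12.5
Step 2: 1.35 mL brought to 2050 μL → factor 2.05/1.35 = 1.5185
Step 3: 8-fold → factor 8
Overall dilution factor = 12.5 × 1.5185 × 8 = 151.85
Stock = 0.0132 μg/mL × 151.85 = 2.00 μg/mL

2.00 μg/mL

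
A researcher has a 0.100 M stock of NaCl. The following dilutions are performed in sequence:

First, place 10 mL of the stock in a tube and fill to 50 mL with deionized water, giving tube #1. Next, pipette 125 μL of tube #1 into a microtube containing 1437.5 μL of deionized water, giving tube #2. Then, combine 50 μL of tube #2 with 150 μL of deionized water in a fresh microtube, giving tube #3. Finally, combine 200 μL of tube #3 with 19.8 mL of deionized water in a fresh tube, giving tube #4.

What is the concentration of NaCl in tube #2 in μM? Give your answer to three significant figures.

Step 1: 10 mL brought to 50 mL → factor 50/10 = 5
Step 2: 125 μL + 1437.5 μL = 1562.5 μL total → factor 1562.5/125 = 12.5
Dilution factor through tube #2 = 5 × 12.5 = 62.5
[tube #2] = 0.100 M / 62.5 = 0.001600 M = 1.60 × 10^3 μM

1.60 × 10^3 μM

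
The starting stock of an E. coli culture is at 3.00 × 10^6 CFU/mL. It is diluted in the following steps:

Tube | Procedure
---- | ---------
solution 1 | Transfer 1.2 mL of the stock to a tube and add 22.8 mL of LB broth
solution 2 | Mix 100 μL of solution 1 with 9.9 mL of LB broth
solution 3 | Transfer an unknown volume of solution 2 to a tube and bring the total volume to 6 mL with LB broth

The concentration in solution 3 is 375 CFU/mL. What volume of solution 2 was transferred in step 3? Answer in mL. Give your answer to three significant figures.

Step 1: 1.2 mL + 22.8 mL = 24 mL total → factor 24/1.2 = 20
Step 2: 100 μL + 9.9 mL = 10000 μL total → factor 10000/100 = 100
Step 3: v brought to 6 mL → factor = 6 mL/v
Product of known-step factors = 2000
Overall factor = 3.00 × 10^6 CFU/mL / (375 CFU/mL) = 8000
Step-3 factor = 8000 / 2000 = 4
v = 6 mL / 4 = 1.50 mL

1.50 mL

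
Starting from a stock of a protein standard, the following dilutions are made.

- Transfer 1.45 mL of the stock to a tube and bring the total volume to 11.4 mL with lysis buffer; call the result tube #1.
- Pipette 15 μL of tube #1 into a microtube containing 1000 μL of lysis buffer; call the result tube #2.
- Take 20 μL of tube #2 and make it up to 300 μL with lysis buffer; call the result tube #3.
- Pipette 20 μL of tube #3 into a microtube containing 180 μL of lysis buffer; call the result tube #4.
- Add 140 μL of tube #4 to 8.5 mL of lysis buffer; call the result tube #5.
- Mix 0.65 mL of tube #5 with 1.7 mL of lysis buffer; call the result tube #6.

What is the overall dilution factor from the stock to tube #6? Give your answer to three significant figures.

Step 1: 1.45 mL brought to 11.4 mL → factor 11.4/1.45 = 7.8621
Step 2: 15 μL + 1000 μL = 1015 μL total → factor 1015/15 = 67.667
Step 3: 20 μL brought to 300 μL → factor 300/20 = 15
Step 4: 20 μL + 180 μL = 200 μL total → factor 200/20 = 10
Step 5: 140 μL + 8.5 mL = 8640 μL total → factor 8640/140 = 61.714
Step 6: 0.65 mL + 1.7 mL = 2.35 mL total → factor 2.35/0.65 = 3.6154
Overall dilution factor = 7.8621 × 67.667 × 15 × 10 × 61.714 × 3.6154 = 1.7805 × 10^7

1.78 × 10^7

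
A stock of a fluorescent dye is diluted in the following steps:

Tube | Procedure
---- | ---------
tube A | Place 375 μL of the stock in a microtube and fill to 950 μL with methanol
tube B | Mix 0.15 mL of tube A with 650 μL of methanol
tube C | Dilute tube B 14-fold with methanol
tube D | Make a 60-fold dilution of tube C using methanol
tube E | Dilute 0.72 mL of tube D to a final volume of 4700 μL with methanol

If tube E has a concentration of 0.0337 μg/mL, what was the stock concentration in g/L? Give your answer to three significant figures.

Step 1: 375 μL brought to 950 μL → factor 950/375 = 2.5333
Step 2: 0.15 mL + 650 μL = 0.8 mL total → factor 0.8/0.15 = 5.3333
Step 3: 14-fold → factor 14
Step 4: 60-fold → factor 60
Step 5: 0.72 mL brought to 4700 μL → factor 4.7/0.72 = 6.5278
Overall dilution factor = 2.5333 × 5.3333 × 14 × 60 × 6.5278 = 74086
Stock = 0.0337 μg/mL × 74086 = 2497 μg/mL = 2.50 g/L

2.50 g/L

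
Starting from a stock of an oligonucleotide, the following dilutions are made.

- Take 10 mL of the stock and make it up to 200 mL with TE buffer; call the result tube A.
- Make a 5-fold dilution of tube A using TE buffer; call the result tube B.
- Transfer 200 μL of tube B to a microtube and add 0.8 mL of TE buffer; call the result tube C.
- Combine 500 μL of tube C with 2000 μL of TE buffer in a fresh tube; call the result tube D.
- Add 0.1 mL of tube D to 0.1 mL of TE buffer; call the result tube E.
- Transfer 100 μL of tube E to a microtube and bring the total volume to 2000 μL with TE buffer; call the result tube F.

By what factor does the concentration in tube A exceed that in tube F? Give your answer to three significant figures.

5.00 × 10^3

Step 1: 10 mL brought to 200 mL → factor 200/10 = 20
Step 2: 5-fold → factor 5
Step 3: 200 μL + 0.8 mL = 1000 μL total → factor 1000/200 = 5
Step 4: 500 μL + 2000 μL = 2500 μL total → factor 2500/500 = 5
Step 5: 0.1 mL + 0.1 mL = 0.2 mL total → factor 0.2/0.1 = 2
Step 6: 100 μL brought to 2000 μL → factor 2000/100 = 20
Dilution factor to tube A = 20; to tube F = 1 × 10^5
[tube A]/[tube F] = (factor to tube F)/(factor to tube A) = 1 × 10^5/20 = 5.00 × 10^3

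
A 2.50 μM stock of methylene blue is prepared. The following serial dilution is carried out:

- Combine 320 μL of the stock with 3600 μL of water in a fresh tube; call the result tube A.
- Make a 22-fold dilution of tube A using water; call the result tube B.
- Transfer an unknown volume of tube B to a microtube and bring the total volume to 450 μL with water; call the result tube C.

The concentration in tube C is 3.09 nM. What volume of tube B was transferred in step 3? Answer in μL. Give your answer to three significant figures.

Step 1: 320 μL + 3600 μL = 3920 μL total → factor 3920/320 = 12.25
Step 2: 22-fold → factor 22
Step 3: v brought to 450 μL → factor = 450 μL/v
Product of known-step factors = 269.5
Overall factor = 2.50 μM / (3.09 nM) = 809.06
Step-3 factor = 809.06 / 269.5 = 3.0021
v = 450 μL / 3.0021 = 150 μL

150 μL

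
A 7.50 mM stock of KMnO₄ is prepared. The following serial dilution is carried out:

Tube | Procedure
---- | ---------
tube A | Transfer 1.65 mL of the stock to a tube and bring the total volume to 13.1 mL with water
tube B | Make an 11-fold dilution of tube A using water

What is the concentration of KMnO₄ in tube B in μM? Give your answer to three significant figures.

Step 1: 1.65 mL brought to 13.1 mL → factor 13.1/1.65 = 7.9394
Step 2: 11-fold → factor 11
Overall dilution factor = 7.9394 × 11 = 87.333
Final = 7.50 mM / 87.333 = 0.08588 mM = 85.9 μM

85.9 μM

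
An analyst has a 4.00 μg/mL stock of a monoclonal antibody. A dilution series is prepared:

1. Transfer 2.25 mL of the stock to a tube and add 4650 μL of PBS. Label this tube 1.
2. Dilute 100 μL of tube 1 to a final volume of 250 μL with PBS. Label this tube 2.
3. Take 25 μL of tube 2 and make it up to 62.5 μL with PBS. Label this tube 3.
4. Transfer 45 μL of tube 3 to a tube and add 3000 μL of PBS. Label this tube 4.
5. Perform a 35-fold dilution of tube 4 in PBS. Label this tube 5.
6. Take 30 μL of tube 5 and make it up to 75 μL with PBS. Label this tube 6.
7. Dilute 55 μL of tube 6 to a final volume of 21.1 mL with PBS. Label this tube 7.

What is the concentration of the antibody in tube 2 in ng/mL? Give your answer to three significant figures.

Step 1: 2.25 mL + 4650 μL = 6.9 mL total → factor 6.9/2.25 = 3.0667
Step 2: 100 μL brought to 250 μL → factor 250/100 = 2.5
Dilution factor through tube 2 = 3.0667 × 2.5 = 7.6667
[tube 2] = 4.00 μg/mL / 7.6667 = 0.5217 μg/mL = 522 ng/mL

522 ng/mL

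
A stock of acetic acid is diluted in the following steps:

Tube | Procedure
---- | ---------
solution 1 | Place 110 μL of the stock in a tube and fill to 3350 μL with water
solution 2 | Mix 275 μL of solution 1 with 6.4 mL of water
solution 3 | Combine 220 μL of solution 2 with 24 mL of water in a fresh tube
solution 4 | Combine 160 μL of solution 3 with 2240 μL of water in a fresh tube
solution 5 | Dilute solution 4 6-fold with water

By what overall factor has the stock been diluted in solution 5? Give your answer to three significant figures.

7.32 × 10^6

Step 1: 110 μL brought to 3350 μL → factor 3350/110 = 30.455
Step 2: 275 μL + 6.4 mL = 6675 μL total → factor 6675/275 = 24.273
Step 3: 220 μL + 24 mL = 24220 μL total → factor 24220/220 = 110.09
Step 4: 160 μL + 2240 μL = 2400 μL total → factor 2400/160 = 15
Step 5: 6-fold → factor 6
Overall dilution factor = 30.455 × 24.273 × 110.09 × 15 × 6 = 7.3243 × 10^6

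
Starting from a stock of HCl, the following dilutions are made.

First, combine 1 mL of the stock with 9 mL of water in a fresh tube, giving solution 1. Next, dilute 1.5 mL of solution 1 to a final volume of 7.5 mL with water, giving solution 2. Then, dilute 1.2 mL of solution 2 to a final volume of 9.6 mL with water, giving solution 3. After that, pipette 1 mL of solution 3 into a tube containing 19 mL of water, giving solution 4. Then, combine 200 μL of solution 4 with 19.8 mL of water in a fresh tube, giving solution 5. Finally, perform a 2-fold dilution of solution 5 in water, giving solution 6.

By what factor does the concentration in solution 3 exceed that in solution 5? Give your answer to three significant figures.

2.00 × 10^3

Step 1: 1 mL + 9 mL = 10 mL total → factor 10/1 = 10
Step 2: 1.5 mL brought to 7.5 mL → factor 7.5/1.5 = 5
Step 3: 1.2 mL brought to 9.6 mL → factor 9.6/1.2 = 8
Step 4: 1 mL + 19 mL = 20 mL total → factor 20/1 = 20
Step 5: 200 μL + 19.8 mL = 20000 μL total → factor 20000/200 = 100
Dilution factor to solution 3 = 400; to solution 5 = 8 × 10^5
[solution 3]/[solution 5] = (factor to solution 5)/(factor to solution 3) = 8 × 10^5/400 = 2.00 × 10^3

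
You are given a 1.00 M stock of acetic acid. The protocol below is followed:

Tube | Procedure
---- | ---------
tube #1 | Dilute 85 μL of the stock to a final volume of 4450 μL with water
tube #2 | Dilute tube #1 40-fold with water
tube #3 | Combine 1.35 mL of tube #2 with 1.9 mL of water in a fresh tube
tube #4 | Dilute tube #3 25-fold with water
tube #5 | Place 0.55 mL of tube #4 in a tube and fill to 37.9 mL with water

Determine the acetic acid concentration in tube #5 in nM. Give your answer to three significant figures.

Step 1: 85 μL brought to 4450 μL → factor 4450/85 = 52.353
Step 2: 40-fold → factor 40
Step 3: 1.35 mL + 1.9 mL = 3.25 mL total → factor 3.25/1.35 = 2.4074
Step 4: 25-fold → factor 25
Step 5: 0.55 mL brought to 37.9 mL → factor 37.9/0.55 = 68.909
Overall dilution factor = 52.353 × 40 × 2.4074 × 25 × 68.909 = 8.6849 × 10^6
Final = 1.00 M / 8.6849 × 10^6 = 1.151 × 10^-7 M = 115 nM

115 nM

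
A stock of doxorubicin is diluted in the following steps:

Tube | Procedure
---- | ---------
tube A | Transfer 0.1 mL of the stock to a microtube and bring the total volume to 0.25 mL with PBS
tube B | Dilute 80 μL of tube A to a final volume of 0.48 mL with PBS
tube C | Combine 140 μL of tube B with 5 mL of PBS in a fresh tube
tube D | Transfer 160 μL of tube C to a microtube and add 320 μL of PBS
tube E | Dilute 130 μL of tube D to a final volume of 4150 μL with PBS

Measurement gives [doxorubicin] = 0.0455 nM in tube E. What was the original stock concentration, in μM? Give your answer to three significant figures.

2.40 μM

Step 1: 0.1 mL brought to 0.25 mL → factor 0.25/0.1 = 2.5
Step 2: 80 μL brought to 0.48 mL → factor 480/80 = 6
Step 3: 140 μL + 5 mL = 5140 μL total → factor 5140/140 = 36.714
Step 4: 160 μL + 320 μL = 480 μL total → factor 480/160 = 3
Step 5: 130 μL brought to 4150 μL → factor 4150/130 = 31.923
Overall dilution factor = 2.5 × 6 × 36.714 × 3 × 31.923 = 52741
Stock = 0.0455 nM × 52741 = 2400 nM = 2.40 μM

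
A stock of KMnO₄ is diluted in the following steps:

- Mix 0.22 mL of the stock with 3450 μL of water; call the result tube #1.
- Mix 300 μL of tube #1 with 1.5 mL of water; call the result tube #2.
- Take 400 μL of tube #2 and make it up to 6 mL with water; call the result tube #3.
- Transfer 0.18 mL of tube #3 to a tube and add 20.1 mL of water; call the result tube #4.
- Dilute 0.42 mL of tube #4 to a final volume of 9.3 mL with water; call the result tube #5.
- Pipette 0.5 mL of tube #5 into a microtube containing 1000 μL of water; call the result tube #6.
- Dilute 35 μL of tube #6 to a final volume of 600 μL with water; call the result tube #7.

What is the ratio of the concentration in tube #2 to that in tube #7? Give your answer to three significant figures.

Step 1: 0.22 mL + 3450 μL = 3.67 mL total → factor 3.67/0.22 = 16.682
Step 2: 300 μL + 1.5 mL = 1800 μL total → factor 1800/300 = 6
Step 3: 400 μL brought to 6 mL → factor 6000/400 = 15
Step 4: 0.18 mL + 20.1 mL = 20.28 mL total → factor 20.28/0.18 = 112.67
Step 5: 0.42 mL brought to 9.3 mL → factor 9.3/0.42 = 22.143
Step 6: 0.5 mL + 1000 μL = 1.5 mL total → factor 1.5/0.5 = 3
Step 7: 35 μL brought to 600 μL → factor 600/35 = 17.143
Dilution factor to tube #2 = 100.09; to tube #7 = 1.9263 × 10^8
[tube #2]/[tube #7] = (factor to tube #7)/(factor to tube #2) = 1.9263 × 10^8/100.09 = 1.92 × 10^6

1.92 × 10^6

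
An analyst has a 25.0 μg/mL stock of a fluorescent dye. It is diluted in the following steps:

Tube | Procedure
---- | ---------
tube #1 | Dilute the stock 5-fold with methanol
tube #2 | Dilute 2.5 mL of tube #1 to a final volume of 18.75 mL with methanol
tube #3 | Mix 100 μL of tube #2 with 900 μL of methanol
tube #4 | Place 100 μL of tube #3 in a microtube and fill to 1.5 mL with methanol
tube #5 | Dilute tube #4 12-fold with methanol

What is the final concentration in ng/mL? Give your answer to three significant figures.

0.370 ng/mL

Step 1: 5-fold → factor 5
Step 2: 2.5 mL brought to 18.75 mL → factor 18.75/2.5 = 7.5
Step 3: 100 μL + 900 μL = 1000 μL total → factor 1000/100 = 10
Step 4: 100 μL brought to 1.5 mL → factor 1500/100 = 15
Step 5: 12-fold → factor 12
Overall dilution factor = 5 × 7.5 × 10 × 15 × 12 = 67500
Final = 25.0 μg/mL / 67500 = 0.0003704 μg/mL = 0.370 ng/mL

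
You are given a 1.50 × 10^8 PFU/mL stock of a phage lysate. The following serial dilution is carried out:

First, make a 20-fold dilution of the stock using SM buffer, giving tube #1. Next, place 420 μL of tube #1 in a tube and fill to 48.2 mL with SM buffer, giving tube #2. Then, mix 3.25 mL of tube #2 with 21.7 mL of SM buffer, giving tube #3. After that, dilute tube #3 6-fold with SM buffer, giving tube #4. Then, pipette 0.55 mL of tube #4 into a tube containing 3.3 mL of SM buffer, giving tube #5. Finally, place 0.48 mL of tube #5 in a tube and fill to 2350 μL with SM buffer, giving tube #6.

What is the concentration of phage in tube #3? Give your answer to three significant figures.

8.51 × 10^3 PFU/mL

Step 1: 20-fold → factor 20
Step 2: 420 μL brought to 48.2 mL → factor 48200/420 = 114.76
Step 3: 3.25 mL + 21.7 mL = 24.95 mL total → factor 24.95/3.25 = 7.6769
Dilution factor through tube #3 = 20 × 114.76 × 7.6769 = 17620
[tube #3] = 1.50 × 10^8 PFU/mL / 17620 = 8.51 × 10^3 PFU/mL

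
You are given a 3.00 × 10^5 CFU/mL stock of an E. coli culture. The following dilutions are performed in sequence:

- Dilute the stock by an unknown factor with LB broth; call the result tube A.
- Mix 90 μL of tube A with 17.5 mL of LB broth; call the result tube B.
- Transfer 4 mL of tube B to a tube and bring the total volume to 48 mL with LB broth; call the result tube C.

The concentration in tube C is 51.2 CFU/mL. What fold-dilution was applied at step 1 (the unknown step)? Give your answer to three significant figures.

2.50-fold

Step 1: unknown factor x
Step 2: 90 μL + 17.5 mL = 17590 μL total → factor 17590/90 = 195.44
Step 3: 4 mL brought to 48 mL → factor 48/4 = 12
Product of known-step factors = 2345.3
Overall factor = 3.00 × 10^5 CFU/mL / (51.2 CFU/mL) = 5859.4
x = 5859.4 / 2345.3 = 2.50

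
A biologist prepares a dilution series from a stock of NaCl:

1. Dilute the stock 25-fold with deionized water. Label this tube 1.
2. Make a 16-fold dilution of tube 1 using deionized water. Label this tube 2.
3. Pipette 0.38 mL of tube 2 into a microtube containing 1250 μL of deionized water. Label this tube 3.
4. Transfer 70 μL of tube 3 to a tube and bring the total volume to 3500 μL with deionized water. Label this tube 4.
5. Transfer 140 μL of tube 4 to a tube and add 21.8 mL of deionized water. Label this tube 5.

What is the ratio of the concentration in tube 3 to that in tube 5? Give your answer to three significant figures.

Step 1: 25-fold → factor 25
Step 2: 16-fold → factor 16
Step 3: 0.38 mL + 1250 μL = 1.63 mL total → factor 1.63/0.38 = 4.2895
Step 4: 70 μL brought to 3500 μL → factor 3500/70 = 50
Step 5: 140 μL + 21.8 mL = 21940 μL total → factor 21940/140 = 156.71
Dilution factor to tube 3 = 1715.8; to tube 5 = 1.3444 × 10^7
[tube 3]/[tube 5] = (factor to tube 5)/(factor to tube 3) = 1.3444 × 10^7/1715.8 = 7.84 × 10^3

7.84 × 10^3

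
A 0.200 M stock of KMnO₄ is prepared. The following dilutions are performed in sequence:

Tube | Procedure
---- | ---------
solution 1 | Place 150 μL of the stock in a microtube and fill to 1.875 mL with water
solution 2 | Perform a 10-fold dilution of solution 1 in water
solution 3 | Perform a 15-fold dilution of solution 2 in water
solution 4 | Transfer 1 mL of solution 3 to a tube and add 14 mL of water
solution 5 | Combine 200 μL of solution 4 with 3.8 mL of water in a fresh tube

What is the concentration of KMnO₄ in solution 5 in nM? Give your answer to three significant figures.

356 nM

Step 1: 150 μL brought to 1.875 mL → factor 1875/150 = 12.5
Step 2: 10-fold → factor 10
Step 3: 15-fold → factor 15
Step 4: 1 mL + 14 mL = 15 mL total → factor 15/1 = 15
Step 5: 200 μL + 3.8 mL = 4000 μL total → factor 4000/200 = 20
Overall dilution factor = 12.5 × 10 × 15 × 15 × 20 = 5.625 × 10^5
Final = 0.200 M / 5.625 × 10^5 = 3.556 × 10^-7 M = 356 nM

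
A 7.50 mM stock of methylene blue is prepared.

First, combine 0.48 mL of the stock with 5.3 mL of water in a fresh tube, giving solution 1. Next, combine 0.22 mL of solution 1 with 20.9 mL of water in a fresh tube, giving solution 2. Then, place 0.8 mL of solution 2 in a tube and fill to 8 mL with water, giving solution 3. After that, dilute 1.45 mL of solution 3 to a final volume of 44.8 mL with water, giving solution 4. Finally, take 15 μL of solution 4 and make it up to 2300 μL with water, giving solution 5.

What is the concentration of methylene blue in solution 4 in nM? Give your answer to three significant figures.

21.0 nM

Step 1: 0.48 mL + 5.3 mL = 5.78 mL total → factor 5.78/0.48 = 12.042
Step 2: 0.22 mL + 20.9 mL = 21.12 mL total → factor 21.12/0.22 = 96
Step 3: 0.8 mL brought to 8 mL → factor 8/0.8 = 10
Step 4: 1.45 mL brought to 44.8 mL → factor 44.8/1.45 = 30.897
Dilution factor through solution 4 = 12.042 × 96 × 10 × 30.897 = 3.5716 × 10^5
[solution 4] = 7.50 mM / 3.5716 × 10^5 = 2.100 × 10^-5 mM = 21.0 nM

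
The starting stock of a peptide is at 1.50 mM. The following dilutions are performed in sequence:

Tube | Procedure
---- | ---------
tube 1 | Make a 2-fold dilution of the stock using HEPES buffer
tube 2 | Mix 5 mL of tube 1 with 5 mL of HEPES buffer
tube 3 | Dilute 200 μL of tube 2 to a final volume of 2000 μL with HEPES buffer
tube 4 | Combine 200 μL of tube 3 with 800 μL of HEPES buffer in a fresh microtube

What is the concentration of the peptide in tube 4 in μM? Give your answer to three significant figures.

7.50 μM

Step 1: 2-fold → factor 2
Step 2: 5 mL + 5 mL = 10 mL total → factor 10/5 = 2
Step 3: 200 μL brought to 2000 μL → factor 2000/200 = 10
Step 4: 200 μL + 800 μL = 1000 μL total → factor 1000/200 = 5
Overall dilution factor = 2 × 2 × 10 × 5 = 200
Final = 1.50 mM / 200 = 0.007500 mM = 7.50 μM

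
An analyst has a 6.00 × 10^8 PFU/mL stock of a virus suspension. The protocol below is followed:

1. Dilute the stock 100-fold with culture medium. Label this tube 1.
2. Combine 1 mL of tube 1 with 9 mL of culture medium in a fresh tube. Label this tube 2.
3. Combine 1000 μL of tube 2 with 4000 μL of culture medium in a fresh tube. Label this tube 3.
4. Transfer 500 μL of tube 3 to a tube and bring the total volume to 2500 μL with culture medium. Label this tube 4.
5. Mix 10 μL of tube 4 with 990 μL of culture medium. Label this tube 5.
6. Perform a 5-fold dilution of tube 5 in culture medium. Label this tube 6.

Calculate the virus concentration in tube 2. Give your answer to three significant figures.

6.00 × 10^5 PFU/mL

Step 1: 100-fold → factor 100
Step 2: 1 mL + 9 mL = 10 mL total → factor 10/1 = 10
Dilution factor through tube 2 = 100 × 10 = 1000
[tube 2] = 6.00 × 10^8 PFU/mL / 1000 = 6.00 × 10^5 PFU/mL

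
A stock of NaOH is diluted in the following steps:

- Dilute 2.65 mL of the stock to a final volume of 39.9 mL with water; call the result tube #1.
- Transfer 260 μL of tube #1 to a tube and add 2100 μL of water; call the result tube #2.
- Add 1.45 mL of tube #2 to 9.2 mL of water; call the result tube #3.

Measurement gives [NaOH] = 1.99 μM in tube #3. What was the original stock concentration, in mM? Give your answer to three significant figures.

Step 1: 2.65 mL brought to 39.9 mL → factor 39.9/2.65 = 15.057
Step 2: 260 μL + 2100 μL = 2360 μL total → factor 2360/260 = 9.0769
Step 3: 1.45 mL + 9.2 mL = 10.65 mL total → factor 10.65/1.45 = 7.3448
Overall dilution factor = 15.057 × 9.0769 × 7.3448 = 1003.8
Stock = 1.99 μM × 1003.8 = 1998 μM = 2.00 mM

2.00 mM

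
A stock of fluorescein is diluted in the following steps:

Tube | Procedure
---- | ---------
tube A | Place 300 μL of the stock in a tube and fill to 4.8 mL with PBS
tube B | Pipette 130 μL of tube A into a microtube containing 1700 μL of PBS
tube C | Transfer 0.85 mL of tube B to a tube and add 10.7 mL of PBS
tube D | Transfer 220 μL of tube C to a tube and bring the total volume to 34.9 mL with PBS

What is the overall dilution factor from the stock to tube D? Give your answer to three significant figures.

Step 1: 300 μL brought to 4.8 mL → factor 4800/300 = 16
Step 2: 130 μL + 1700 μL = 1830 μL total → factor 1830/130 = 14.077
Step 3: 0.85 mL + 10.7 mL = 11.55 mL total → factor 11.55/0.85 = 13.588
Step 4: 220 μL brought to 34.9 mL → factor 34900/220 = 158.64
Overall dilution factor = 16 × 14.077 × 13.588 × 158.64 = 4.855 × 10^5

4.86 × 10^5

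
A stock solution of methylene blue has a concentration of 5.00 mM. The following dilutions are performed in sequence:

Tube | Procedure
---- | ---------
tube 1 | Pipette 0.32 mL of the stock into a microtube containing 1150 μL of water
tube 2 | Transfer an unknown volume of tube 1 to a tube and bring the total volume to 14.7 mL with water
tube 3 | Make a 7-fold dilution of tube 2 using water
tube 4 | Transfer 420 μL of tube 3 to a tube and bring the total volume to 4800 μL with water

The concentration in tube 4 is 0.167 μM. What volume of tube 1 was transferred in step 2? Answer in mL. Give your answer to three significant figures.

0.180 mL

Step 1: 0.32 mL + 1150 μL = 1.47 mL total → factor 1.47/0.32 = 4.5938
Step 2: v brought to 14.7 mL → factor = 14.7 mL/v
Step 3: 7-fold → factor 7
Step 4: 420 μL brought to 4800 μL → factor 4800/420 = 11.429
Product of known-step factors = 367.5
Overall factor = 5.00 mM / (0.167 μM) = 29940
Step-2 factor = 29940 / 367.5 = 81.47
v = 14.7 mL / 81.47 = 0.180 mL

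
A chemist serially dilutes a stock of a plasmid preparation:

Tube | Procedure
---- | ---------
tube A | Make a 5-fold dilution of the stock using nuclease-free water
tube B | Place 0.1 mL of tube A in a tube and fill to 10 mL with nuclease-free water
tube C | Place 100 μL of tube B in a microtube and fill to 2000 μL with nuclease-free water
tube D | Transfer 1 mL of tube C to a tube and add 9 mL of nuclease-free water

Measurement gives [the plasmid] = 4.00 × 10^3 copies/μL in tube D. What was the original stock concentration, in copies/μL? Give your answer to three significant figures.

Step 1: 5-fold → factor 5
Step 2: 0.1 mL brought to 10 mL → factor 10/0.1 = 100
Step 3: 100 μL brought to 2000 μL → factor 2000/100 = 20
Step 4: 1 mL + 9 mL = 10 mL total → factor 10/1 = 10
Overall dilution factor = 5 × 100 × 20 × 10 = 1 × 10^5
Stock = 4.00 × 10^3 copies/μL × 1 × 10^5 = 4.00 × 10^8 copies/μL

4.00 × 10^8 copies/μL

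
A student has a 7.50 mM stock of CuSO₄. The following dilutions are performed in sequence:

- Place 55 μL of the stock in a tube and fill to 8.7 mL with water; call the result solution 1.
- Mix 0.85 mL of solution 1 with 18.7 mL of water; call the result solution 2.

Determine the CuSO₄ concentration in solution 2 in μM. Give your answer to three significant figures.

Step 1: 55 μL brought to 8.7 mL → factor 8700/55 = 158.18
Step 2: 0.85 mL + 18.7 mL = 19.55 mL total → factor 19.55/0.85 = 23
Overall dilution factor = 158.18 × 23 = 3638.2
Final = 7.50 mM / 3638.2 = 0.002061 mM = 2.06 μM

2.06 μM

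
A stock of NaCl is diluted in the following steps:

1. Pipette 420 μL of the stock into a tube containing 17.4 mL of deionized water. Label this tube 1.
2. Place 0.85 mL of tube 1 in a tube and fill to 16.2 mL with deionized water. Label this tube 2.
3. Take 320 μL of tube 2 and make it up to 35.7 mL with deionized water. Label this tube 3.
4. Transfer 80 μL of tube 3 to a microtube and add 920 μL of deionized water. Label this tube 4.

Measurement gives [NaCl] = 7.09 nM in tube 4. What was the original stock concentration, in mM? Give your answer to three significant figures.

Step 1: 420 μL + 17.4 mL = 17820 μL total → factor 17820/420 = 42.429
Step 2: 0.85 mL brought to 16.2 mL → factor 16.2/0.85 = 19.059
Step 3: 320 μL brought to 35.7 mL → factor 35700/320 = 111.56
Step 4: 80 μL + 920 μL = 1000 μL total → factor 1000/80 = 12.5
Overall dilution factor = 42.429 × 19.059 × 111.56 × 12.5 = 1.1277 × 10^6
Stock = 7.09 nM × 1.1277 × 10^6 = 7.995 × 10^6 nM = 8.00 mM

8.00 mM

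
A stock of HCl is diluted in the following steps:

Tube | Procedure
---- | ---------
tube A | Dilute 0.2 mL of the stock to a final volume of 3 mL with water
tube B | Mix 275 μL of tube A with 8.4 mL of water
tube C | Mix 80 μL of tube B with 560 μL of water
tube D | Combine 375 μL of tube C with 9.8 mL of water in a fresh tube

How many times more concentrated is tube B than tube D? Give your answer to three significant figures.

Step 1: 0.2 mL brought to 3 mL → factor 3/0.2 = 15
Step 2: 275 μL + 8.4 mL = 8675 μL total → factor 8675/275 = 31.545
Step 3: 80 μL + 560 μL = 640 μL total → factor 640/80 = 8
Step 4: 375 μL + 9.8 mL = 10175 μL total → factor 10175/375 = 27.133
Dilution factor to tube B = 473.18; to tube D = 1.0271 × 10^5
[tube B]/[tube D] = (factor to tube D)/(factor to tube B) = 1.0271 × 10^5/473.18 = 217

217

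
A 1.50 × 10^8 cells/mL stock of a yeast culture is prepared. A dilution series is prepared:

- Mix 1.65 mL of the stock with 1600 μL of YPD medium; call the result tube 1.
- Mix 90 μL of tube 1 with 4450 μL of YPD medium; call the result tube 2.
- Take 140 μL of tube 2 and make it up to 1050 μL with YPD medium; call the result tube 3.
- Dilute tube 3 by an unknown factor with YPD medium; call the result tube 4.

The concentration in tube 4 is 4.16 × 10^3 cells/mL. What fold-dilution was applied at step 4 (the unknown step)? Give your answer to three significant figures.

Step 1: 1.65 mL + 1600 μL = 3.25 mL total → factor 3.25/1.65 = 1.9697
Step 2: 90 μL + 4450 μL = 4540 μL total → factor 4540/90 = 50.444
Step 3: 140 μL brought to 1050 μL → factor 1050/140 = 7.5
Step 4: unknown factor x
Product of known-step factors = 745.2
Overall factor = 1.50 × 10^8 cells/mL / (4.16 × 10^3 cells/mL) = 36058
x = 36058 / 745.2 = 48.4

48.4-fold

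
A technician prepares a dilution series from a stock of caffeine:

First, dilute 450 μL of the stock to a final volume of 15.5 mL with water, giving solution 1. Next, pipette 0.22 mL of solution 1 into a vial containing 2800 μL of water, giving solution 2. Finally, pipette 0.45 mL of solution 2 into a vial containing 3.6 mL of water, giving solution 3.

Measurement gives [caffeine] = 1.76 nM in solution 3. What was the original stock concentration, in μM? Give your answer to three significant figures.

7.49 μM

Step 1: 450 μL brought to 15.5 mL → factor 15500/450 = 34.444
Step 2: 0.22 mL + 2800 μL = 3.02 mL total → factor 3.02/0.22 = 13.727
Step 3: 0.45 mL + 3.6 mL = 4.05 mL total → factor 4.05/0.45 = 9
Overall dilution factor = 34.444 × 13.727 × 9 = 4255.5
Stock = 1.76 nM × 4255.5 = 7490 nM = 7.49 μM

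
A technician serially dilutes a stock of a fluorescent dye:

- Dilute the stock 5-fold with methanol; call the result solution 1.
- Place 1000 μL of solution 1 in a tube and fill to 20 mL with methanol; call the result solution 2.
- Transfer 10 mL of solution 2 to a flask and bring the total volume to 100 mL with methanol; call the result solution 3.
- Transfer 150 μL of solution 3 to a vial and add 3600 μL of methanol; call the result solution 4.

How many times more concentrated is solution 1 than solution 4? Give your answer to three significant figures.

Step 1: 5-fold → factor 5
Step 2: 1000 μL brought to 20 mL → factor 20000/1000 = 20
Step 3: 10 mL brought to 100 mL → factor 100/10 = 10
Step 4: 150 μL + 3600 μL = 3750 μL total → factor 3750/150 = 25
Dilution factor to solution 1 = 5; to solution 4 = 25000
[solution 1]/[solution 4] = (factor to solution 4)/(factor to solution 1) = 25000/5 = 5.00 × 10^3

5.00 × 10^3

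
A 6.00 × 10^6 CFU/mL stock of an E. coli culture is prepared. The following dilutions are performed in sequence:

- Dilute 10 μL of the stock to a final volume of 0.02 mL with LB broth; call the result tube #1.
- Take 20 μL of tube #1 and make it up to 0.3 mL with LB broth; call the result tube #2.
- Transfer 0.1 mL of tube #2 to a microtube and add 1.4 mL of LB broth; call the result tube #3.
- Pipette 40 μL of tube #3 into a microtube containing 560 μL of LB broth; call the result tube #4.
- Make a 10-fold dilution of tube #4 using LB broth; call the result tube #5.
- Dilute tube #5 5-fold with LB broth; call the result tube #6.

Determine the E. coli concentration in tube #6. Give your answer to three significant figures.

17.8 CFU/mL

Step 1: 10 μL brought to 0.02 mL → factor 20/10 = 2
Step 2: 20 μL brought to 0.3 mL → factor 300/20 = 15
Step 3: 0.1 mL + 1.4 mL = 1.5 mL total → factor 1.5/0.1 = 15
Step 4: 40 μL + 560 μL = 600 μL total → factor 600/40 = 15
Step 5: 10-fold → factor 10
Step 6: 5-fold → factor 5
Overall dilution factor = 2 × 15 × 15 × 15 × 10 × 5 = 3.375 × 10^5
Final = 6.00 × 10^6 CFU/mL / 3.375 × 10^5 = 17.8 CFU/mL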